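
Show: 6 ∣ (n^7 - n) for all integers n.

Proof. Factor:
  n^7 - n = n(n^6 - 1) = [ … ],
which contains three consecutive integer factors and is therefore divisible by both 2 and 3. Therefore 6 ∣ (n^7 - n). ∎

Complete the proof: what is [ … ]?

n^6 - 1 = (n^2 - 1)(n^4 + n^2 + 1), and n^2 - 1 = (n-1)(n+1).
So n(n^6 - 1) = (n - 1)n(n + 1)(n^4 + n^2 + 1).

(n - 1)n(n + 1)(n^4 + n^2 + 1)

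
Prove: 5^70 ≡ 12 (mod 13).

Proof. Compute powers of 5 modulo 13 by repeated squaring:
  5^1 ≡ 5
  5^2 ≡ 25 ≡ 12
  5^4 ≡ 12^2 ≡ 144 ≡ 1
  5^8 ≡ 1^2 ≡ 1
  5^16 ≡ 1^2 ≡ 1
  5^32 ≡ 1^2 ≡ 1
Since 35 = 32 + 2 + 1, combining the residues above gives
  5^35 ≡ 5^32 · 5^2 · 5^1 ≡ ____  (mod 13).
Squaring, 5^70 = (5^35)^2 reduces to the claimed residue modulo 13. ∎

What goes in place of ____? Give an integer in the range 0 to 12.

8

5^32 · 5^2 · 5^1 ≡ 1 · 12 · 5 = 60.
60 mod 13 = 8, so 5^35 ≡ 8 (mod 13).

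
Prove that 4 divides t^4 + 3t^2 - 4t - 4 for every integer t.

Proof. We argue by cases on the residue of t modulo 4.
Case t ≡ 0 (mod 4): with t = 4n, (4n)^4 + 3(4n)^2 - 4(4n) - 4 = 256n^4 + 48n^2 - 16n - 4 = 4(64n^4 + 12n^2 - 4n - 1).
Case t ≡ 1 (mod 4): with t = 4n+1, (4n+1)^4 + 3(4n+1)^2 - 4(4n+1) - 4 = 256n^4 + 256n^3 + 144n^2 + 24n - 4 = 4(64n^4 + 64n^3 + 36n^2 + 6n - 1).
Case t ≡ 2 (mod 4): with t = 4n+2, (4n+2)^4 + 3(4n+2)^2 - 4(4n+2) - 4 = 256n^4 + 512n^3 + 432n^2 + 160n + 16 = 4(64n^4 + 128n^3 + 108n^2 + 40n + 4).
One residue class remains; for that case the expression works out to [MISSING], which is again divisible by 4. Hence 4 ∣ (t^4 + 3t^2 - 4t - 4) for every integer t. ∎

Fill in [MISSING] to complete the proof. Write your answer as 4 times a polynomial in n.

Only t ≡ 3 (mod 4) is unaccounted for. Put t = 4n+3:
(4n+3)^4 + 3(4n+3)^2 - 4(4n+3) - 4 expands to 256n^4 + 768n^3 + 912n^2 + 488n + 92,
and factoring out 4 leaves 4(64n^4 + 192n^3 + 228n^2 + 122n + 23).

4(64n^4 + 192n^3 + 228n^2 + 122n + 23)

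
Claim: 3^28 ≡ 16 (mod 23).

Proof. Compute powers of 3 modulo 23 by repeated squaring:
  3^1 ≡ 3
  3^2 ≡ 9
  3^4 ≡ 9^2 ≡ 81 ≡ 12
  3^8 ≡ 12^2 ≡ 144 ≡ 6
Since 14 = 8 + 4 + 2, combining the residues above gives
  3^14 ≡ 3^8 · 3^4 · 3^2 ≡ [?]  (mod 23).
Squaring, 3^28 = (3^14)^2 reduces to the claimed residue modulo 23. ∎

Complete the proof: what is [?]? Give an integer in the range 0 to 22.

3^8 · 3^4 · 3^2 ≡ 6 · 12 · 9 = 648.
648 mod 23 = 4, so 3^14 ≡ 4 (mod 23).

4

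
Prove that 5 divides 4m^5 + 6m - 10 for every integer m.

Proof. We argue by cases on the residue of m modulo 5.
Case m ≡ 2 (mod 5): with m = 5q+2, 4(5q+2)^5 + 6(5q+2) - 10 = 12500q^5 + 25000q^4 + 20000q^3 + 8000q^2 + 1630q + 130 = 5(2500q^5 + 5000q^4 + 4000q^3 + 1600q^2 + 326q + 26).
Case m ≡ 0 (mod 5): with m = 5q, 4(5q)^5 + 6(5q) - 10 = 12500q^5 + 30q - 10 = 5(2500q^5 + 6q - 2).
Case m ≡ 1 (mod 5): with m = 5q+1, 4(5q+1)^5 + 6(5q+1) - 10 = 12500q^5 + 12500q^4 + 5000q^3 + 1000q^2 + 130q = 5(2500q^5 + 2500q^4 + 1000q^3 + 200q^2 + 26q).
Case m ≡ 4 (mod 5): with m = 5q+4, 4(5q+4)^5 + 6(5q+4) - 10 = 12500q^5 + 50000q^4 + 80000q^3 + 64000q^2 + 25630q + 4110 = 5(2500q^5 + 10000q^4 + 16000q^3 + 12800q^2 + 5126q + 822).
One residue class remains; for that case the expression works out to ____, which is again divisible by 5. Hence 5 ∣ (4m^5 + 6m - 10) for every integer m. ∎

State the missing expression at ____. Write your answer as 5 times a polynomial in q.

Only m ≡ 3 (mod 5) is unaccounted for. Put m = 5q+3:
4(5q+3)^5 + 6(5q+3) - 10 expands to 12500q^5 + 37500q^4 + 45000q^3 + 27000q^2 + 8130q + 980,
and factoring out 5 leaves 5(2500q^5 + 7500q^4 + 9000q^3 + 5400q^2 + 1626q + 196).

5(2500q^5 + 7500q^4 + 9000q^3 + 5400q^2 + 1626q + 196)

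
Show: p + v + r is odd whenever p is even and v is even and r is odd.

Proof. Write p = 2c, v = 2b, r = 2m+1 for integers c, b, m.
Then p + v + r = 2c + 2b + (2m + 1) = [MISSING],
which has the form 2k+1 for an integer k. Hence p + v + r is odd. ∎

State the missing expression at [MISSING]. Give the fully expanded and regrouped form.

2(b + c + m) + 1

2c + 2b + (2m + 1) = 2b + 2c + 2m + 1
= 2(b + c + m) + 1.
Since b + c + m is an integer, the sum is of the form 2k+1 for an integer k.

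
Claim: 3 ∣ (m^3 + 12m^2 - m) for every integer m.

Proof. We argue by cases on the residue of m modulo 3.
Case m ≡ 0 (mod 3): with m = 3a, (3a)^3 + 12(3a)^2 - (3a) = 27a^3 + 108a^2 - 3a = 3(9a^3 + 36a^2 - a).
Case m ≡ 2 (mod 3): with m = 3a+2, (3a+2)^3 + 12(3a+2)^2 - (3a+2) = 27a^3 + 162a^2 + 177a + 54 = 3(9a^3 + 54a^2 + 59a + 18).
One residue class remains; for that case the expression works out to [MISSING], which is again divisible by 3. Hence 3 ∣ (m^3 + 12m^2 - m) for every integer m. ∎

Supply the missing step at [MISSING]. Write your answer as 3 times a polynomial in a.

The residues treated are {0, 2}, so the missing case is m ≡ 1 (mod 3); write m = 3a+1.
Then (3a+1)^3 + 12(3a+1)^2 - (3a+1) = 27a^3 + 135a^2 + 78a + 12 = 3(9a^3 + 45a^2 + 26a + 4).

3(9a^3 + 45a^2 + 26a + 4)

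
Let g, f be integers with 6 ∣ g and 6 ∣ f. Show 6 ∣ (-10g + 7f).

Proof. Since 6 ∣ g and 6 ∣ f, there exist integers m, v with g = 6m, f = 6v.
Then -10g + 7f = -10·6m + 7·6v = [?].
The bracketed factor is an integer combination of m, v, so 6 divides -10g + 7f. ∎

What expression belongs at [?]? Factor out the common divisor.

Pull the common 6 out of every term: -10·6m + 7·6v = 6(-10m + 7v).
-10m + 7v is an integer, which exhibits the divisibility.

6(-10m + 7v)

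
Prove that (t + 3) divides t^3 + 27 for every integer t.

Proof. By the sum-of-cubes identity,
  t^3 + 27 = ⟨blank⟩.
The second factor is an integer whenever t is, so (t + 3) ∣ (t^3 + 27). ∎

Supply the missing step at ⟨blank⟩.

Polynomial division of t^3 + 27 by t + 3 leaves remainder 0 and quotient t^2 - 3t + 9.
Hence t^3 + 27 = (t + 3)(t^2 - 3t + 9).

(t + 3)(t^2 - 3t + 9)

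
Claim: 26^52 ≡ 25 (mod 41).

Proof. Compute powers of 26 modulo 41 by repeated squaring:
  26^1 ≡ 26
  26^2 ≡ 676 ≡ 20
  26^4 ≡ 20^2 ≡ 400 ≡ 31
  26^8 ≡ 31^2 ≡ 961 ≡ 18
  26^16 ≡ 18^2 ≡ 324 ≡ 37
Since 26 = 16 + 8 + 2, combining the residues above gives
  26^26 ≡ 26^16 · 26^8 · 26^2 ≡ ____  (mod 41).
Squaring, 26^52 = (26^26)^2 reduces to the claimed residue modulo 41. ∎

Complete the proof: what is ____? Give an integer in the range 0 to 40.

Multiply the listed residues: 37 · 18 · 20 = 666 → 13320.
Reducing modulo 41: 13320 = 324·41 + 36, so 26^26 ≡ 36.

36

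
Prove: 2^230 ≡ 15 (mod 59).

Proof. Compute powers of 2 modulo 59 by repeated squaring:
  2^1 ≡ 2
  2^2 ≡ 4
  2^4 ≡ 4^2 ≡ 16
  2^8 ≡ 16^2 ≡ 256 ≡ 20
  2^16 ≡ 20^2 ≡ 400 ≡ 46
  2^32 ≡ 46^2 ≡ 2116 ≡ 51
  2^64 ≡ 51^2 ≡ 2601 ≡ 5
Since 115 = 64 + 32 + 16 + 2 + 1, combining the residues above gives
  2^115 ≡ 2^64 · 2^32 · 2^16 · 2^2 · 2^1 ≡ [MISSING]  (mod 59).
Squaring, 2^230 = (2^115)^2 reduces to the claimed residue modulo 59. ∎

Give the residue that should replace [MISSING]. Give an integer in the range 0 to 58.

30

2^64 · 2^32 · 2^16 · 2^2 · 2^1 ≡ 5 · 51 · 46 · 4 · 2 = 93840.
93840 mod 59 = 30, so 2^115 ≡ 30 (mod 59).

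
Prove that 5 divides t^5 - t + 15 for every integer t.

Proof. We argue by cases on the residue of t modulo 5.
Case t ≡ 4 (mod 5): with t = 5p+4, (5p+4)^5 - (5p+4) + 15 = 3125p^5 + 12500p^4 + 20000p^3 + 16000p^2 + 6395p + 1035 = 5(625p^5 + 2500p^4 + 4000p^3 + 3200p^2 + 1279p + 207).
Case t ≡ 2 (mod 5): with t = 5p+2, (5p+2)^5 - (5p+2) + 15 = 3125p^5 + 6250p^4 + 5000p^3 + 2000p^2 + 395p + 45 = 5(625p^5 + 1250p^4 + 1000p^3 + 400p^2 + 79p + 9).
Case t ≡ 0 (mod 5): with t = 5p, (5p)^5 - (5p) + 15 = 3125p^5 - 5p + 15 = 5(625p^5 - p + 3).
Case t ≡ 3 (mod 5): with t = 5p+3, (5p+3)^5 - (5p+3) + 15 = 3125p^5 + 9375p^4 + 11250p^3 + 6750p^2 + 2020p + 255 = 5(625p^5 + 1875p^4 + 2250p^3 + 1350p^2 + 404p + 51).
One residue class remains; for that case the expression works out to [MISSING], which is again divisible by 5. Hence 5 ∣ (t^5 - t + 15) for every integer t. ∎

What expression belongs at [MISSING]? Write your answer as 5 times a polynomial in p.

5(625p^5 + 625p^4 + 250p^3 + 50p^2 + 4p + 3)

Only t ≡ 1 (mod 5) is unaccounted for. Put t = 5p+1:
(5p+1)^5 - (5p+1) + 15 expands to 3125p^5 + 3125p^4 + 1250p^3 + 250p^2 + 20p + 15,
and factoring out 5 leaves 5(625p^5 + 625p^4 + 250p^3 + 50p^2 + 4p + 3).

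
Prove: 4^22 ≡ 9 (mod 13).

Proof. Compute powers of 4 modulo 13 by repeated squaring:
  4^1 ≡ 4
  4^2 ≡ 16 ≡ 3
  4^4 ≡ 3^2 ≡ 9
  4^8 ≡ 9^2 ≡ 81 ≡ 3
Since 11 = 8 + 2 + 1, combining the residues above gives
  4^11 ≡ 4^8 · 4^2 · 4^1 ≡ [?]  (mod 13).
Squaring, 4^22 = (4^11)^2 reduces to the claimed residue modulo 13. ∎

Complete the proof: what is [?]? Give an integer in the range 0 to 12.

4^8 · 4^2 · 4^1 ≡ 3 · 3 · 4 = 36.
36 mod 13 = 10, so 4^11 ≡ 10 (mod 13).

10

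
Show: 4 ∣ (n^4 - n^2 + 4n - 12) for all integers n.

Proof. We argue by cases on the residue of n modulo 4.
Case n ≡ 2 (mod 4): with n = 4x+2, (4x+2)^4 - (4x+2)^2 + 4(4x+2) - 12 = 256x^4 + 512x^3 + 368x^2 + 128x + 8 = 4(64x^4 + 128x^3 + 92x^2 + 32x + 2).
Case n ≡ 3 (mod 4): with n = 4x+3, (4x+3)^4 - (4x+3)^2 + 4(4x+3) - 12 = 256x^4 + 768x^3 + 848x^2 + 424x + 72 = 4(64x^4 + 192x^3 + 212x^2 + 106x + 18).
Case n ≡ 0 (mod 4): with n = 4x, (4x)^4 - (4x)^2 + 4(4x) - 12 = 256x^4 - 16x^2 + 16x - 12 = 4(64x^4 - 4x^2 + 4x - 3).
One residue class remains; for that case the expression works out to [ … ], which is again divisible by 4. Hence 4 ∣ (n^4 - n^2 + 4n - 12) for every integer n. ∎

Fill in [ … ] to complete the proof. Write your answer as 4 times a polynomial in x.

4(64x^4 + 64x^3 + 20x^2 + 6x - 2)

The residues treated are {2, 3, 0}, so the missing case is n ≡ 1 (mod 4); write n = 4x+1.
Then (4x+1)^4 - (4x+1)^2 + 4(4x+1) - 12 = 256x^4 + 256x^3 + 80x^2 + 24x - 8 = 4(64x^4 + 64x^3 + 20x^2 + 6x - 2).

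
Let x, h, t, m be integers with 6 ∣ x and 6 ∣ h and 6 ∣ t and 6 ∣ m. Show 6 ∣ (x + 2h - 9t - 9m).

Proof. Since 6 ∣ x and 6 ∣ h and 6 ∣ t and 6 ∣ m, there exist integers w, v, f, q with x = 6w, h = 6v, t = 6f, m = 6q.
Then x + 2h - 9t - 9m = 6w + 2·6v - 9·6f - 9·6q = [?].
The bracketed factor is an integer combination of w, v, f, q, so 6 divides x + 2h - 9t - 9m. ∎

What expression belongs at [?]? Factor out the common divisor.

6(-9f - 9q + 2v + w)

Pull the common 6 out of every term: 6w + 2·6v - 9·6f - 9·6q = 6(-9f - 9q + 2v + w).
-9f - 9q + 2v + w is an integer, which exhibits the divisibility.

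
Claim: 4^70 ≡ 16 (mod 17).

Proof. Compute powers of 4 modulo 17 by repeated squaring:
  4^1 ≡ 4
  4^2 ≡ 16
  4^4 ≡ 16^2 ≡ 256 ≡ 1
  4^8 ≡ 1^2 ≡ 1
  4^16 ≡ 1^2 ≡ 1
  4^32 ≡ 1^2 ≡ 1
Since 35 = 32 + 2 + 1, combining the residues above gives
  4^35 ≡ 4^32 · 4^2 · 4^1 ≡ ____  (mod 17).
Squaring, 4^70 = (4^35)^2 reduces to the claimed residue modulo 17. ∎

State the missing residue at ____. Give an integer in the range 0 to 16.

Multiply the listed residues: 1 · 16 · 4 = 16 → 64.
Reducing modulo 17: 64 = 3·17 + 13, so 4^35 ≡ 13.

13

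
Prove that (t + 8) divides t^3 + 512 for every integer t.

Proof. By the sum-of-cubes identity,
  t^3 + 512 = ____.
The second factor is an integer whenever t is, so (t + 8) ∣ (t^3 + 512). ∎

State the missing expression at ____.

(t + 8)(t^2 - 8t + 64)

a^3 + b^3 = (a + b)(a^2 - ab + b^2). With a = t, b = 8:
t^3 + 512 = (t + 8)(t^2 - 8t + 64).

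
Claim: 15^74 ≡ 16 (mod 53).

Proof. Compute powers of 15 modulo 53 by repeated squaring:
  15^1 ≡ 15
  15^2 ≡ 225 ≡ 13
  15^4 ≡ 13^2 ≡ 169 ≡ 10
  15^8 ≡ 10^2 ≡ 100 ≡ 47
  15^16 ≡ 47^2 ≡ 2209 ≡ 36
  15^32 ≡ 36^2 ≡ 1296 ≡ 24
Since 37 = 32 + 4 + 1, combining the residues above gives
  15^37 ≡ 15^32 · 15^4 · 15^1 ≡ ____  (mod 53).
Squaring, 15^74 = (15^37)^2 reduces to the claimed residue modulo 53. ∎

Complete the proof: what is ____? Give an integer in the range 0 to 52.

49

15^32 · 15^4 · 15^1 ≡ 24 · 10 · 15 = 3600.
3600 mod 53 = 49, so 15^37 ≡ 49 (mod 53).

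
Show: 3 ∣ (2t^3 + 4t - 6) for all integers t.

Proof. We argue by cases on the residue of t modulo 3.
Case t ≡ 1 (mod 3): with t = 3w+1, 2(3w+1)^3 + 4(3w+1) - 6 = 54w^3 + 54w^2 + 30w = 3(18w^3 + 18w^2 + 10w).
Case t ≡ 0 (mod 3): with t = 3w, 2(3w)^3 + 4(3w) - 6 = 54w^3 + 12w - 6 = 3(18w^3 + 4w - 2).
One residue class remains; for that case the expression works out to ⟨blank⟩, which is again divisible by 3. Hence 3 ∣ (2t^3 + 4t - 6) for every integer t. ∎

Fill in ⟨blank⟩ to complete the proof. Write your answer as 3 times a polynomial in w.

3(18w^3 + 36w^2 + 28w + 6)

The residues treated are {1, 0}, so the missing case is t ≡ 2 (mod 3); write t = 3w+2.
Then 2(3w+2)^3 + 4(3w+2) - 6 = 54w^3 + 108w^2 + 84w + 18 = 3(18w^3 + 36w^2 + 28w + 6).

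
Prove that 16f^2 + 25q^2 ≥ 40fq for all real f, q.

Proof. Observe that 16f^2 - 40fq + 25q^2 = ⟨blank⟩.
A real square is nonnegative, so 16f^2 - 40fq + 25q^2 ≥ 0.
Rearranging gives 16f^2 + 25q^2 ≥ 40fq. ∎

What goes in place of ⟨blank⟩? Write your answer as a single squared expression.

(4f - 5q)^2

The leading and trailing coefficients are 4^2 and 5^2, and 40 = 2·4·5, so the trinomial is (4f - 5q)^2.
Hence 16f^2 - 40fq + 25q^2 ≥ 0.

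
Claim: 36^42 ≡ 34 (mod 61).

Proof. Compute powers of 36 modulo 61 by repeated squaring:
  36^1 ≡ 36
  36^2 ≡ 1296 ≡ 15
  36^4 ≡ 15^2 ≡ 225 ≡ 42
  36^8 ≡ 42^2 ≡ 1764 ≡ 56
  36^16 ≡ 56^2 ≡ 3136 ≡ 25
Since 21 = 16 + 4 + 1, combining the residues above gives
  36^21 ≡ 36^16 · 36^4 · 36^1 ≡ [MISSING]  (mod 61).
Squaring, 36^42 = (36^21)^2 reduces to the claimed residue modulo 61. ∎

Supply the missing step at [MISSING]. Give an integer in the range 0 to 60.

36^16 · 36^4 · 36^1 ≡ 25 · 42 · 36 = 37800.
37800 mod 61 = 41, so 36^21 ≡ 41 (mod 61).

41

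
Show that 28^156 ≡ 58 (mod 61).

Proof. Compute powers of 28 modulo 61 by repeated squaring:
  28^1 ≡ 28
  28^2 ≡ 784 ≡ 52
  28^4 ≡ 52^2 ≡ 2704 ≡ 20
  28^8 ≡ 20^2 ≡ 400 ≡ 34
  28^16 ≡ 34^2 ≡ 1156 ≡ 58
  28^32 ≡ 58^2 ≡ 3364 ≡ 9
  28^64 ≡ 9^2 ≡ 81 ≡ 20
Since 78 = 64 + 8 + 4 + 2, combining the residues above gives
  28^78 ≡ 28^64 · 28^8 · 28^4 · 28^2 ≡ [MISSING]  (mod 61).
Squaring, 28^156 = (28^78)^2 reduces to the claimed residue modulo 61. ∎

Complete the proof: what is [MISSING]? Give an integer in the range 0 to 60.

28^64 · 28^8 · 28^4 · 28^2 ≡ 20 · 34 · 20 · 52 = 707200.
707200 mod 61 = 27, so 28^78 ≡ 27 (mod 61).

27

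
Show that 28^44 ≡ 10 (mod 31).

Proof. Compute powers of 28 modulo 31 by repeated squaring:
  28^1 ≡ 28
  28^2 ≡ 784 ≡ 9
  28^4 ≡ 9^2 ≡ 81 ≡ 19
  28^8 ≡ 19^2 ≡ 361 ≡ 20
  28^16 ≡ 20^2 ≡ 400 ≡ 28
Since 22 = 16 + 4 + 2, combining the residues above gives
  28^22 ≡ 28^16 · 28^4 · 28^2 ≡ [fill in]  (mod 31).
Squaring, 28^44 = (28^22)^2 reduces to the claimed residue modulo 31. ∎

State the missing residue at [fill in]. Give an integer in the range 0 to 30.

28^16 · 28^4 · 28^2 ≡ 28 · 19 · 9 = 4788.
4788 mod 31 = 14, so 28^22 ≡ 14 (mod 31).

14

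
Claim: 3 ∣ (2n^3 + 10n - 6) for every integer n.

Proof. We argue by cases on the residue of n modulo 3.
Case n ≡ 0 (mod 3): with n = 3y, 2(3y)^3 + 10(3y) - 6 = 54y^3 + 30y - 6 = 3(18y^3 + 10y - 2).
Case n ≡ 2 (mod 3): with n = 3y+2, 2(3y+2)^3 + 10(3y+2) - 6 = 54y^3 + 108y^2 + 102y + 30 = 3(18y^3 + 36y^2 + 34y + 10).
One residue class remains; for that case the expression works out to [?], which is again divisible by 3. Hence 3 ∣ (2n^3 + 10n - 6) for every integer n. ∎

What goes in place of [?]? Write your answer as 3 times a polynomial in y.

Only n ≡ 1 (mod 3) is unaccounted for. Put n = 3y+1:
2(3y+1)^3 + 10(3y+1) - 6 expands to 54y^3 + 54y^2 + 48y + 6,
and factoring out 3 leaves 3(18y^3 + 18y^2 + 16y + 2).

3(18y^3 + 18y^2 + 16y + 2)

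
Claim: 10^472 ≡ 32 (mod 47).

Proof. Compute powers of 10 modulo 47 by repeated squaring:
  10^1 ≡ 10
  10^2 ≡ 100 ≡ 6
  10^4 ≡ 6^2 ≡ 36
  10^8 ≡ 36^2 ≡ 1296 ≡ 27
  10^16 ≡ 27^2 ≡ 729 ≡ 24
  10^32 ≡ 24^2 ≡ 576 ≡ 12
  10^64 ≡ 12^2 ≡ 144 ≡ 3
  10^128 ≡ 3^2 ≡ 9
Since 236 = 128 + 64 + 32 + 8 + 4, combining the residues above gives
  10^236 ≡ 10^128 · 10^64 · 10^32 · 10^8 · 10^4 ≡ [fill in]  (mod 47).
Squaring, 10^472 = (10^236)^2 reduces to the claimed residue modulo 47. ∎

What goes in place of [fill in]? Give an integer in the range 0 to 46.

28

Multiply the listed residues: 9 · 3 · 12 · 27 · 36 = 27 → 324 → 8748 → 314928.
Reducing modulo 47: 314928 = 6700·47 + 28, so 10^236 ≡ 28.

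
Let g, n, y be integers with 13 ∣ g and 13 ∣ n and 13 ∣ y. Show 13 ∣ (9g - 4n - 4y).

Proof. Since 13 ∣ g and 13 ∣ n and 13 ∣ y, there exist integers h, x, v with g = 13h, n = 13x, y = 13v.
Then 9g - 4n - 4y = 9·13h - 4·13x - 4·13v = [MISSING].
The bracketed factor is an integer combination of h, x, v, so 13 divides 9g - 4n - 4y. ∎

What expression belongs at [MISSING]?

Each term has a factor of 13: 9·13h - 4·13x - 4·13v = 13·(9h - 4v - 4x).
Since 9h - 4v - 4x is an integer, 13 ∣ (9g - 4n - 4y).

13(9h - 4v - 4x)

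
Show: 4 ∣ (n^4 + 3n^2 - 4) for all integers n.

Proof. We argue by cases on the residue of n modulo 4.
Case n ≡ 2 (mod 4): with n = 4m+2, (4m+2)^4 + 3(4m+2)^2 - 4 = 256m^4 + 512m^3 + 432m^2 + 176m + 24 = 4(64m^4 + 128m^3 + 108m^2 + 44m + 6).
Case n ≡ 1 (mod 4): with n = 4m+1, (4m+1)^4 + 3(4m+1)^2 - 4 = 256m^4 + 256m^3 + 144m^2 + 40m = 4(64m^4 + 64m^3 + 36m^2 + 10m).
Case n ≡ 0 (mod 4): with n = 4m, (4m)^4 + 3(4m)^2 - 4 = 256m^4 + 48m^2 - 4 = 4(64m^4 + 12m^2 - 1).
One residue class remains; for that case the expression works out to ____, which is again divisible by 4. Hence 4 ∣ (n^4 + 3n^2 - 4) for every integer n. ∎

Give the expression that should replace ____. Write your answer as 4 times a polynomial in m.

Only n ≡ 3 (mod 4) is unaccounted for. Put n = 4m+3:
(4m+3)^4 + 3(4m+3)^2 - 4 expands to 256m^4 + 768m^3 + 912m^2 + 504m + 104,
and factoring out 4 leaves 4(64m^4 + 192m^3 + 228m^2 + 126m + 26).

4(64m^4 + 192m^3 + 228m^2 + 126m + 26)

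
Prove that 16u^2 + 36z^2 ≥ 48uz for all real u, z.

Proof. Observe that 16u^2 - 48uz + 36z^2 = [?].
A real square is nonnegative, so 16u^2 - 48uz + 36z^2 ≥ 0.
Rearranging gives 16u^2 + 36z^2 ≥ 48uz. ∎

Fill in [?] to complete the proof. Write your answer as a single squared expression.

16u^2 - 48uz + 36z^2 is a perfect-square trinomial: the outer terms are (4u)^2 and (6z)^2, and the cross term is -2·4u·6z.
So 16u^2 - 48uz + 36z^2 = (4u - 6z)^2 ≥ 0.

(4u - 6z)^2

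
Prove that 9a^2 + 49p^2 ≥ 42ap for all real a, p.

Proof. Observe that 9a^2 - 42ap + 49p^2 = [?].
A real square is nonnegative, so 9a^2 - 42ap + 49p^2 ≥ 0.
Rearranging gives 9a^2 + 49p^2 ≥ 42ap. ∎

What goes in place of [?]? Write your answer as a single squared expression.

(3a - 7p)^2

The leading and trailing coefficients are 3^2 and 7^2, and 42 = 2·3·7, so the trinomial is (3a - 7p)^2.
Hence 9a^2 - 42ap + 49p^2 ≥ 0.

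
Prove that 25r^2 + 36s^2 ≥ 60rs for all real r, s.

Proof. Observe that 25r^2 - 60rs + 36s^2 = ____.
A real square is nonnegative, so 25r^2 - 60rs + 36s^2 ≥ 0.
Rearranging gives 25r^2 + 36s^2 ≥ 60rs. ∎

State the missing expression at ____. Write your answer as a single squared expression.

The leading and trailing coefficients are 5^2 and 6^2, and 60 = 2·5·6, so the trinomial is (5r - 6s)^2.
Hence 25r^2 - 60rs + 36s^2 ≥ 0.

(5r - 6s)^2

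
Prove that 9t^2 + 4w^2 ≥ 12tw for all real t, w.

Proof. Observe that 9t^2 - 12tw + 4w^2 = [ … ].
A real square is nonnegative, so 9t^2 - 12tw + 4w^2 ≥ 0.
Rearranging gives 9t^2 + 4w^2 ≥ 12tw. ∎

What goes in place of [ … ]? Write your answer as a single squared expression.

The leading and trailing coefficients are 3^2 and 2^2, and 12 = 2·3·2, so the trinomial is (3t - 2w)^2.
Hence 9t^2 - 12tw + 4w^2 ≥ 0.

(3t - 2w)^2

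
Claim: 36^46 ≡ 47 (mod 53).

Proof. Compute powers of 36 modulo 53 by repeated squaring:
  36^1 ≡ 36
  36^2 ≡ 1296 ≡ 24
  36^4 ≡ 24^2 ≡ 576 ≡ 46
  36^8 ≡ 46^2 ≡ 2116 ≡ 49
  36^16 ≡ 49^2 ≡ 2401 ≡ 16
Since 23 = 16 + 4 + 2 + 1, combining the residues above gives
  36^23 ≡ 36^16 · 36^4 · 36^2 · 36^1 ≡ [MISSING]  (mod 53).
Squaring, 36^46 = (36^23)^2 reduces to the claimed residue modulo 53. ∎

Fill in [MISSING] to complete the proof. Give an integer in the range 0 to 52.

36^16 · 36^4 · 36^2 · 36^1 ≡ 16 · 46 · 24 · 36 = 635904.
635904 mod 53 = 10, so 36^23 ≡ 10 (mod 53).

10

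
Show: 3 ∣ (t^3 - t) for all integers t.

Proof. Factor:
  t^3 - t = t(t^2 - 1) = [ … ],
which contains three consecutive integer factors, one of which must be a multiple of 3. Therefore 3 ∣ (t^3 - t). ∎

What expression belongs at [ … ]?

t(t^2 - 1) = t(t - 1)(t + 1) = (t - 1)t(t + 1).
These three factors are consecutive integers, so their product is divisible by 3.

(t - 1)t(t + 1)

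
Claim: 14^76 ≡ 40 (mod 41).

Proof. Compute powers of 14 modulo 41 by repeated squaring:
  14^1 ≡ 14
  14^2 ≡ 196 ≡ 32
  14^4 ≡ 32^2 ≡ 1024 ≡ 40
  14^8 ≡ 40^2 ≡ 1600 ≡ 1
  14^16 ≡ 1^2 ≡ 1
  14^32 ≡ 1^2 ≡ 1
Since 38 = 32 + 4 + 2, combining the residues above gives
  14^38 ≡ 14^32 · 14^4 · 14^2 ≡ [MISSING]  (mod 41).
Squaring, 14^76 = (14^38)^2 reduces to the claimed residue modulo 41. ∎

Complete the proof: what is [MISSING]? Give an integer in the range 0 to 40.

9

Multiply the listed residues: 1 · 40 · 32 = 40 → 1280.
Reducing modulo 41: 1280 = 31·41 + 9, so 14^38 ≡ 9.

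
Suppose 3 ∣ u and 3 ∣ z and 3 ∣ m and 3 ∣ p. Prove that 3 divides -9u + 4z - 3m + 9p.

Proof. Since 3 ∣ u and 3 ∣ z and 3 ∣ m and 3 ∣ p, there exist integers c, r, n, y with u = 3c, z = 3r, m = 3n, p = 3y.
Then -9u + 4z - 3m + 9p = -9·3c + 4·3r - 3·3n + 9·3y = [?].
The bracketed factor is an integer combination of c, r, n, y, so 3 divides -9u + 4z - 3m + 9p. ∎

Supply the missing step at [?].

3(-9c - 3n + 4r + 9y)

Pull the common 3 out of every term: -9·3c + 4·3r - 3·3n + 9·3y = 3(-9c - 3n + 4r + 9y).
-9c - 3n + 4r + 9y is an integer, which exhibits the divisibility.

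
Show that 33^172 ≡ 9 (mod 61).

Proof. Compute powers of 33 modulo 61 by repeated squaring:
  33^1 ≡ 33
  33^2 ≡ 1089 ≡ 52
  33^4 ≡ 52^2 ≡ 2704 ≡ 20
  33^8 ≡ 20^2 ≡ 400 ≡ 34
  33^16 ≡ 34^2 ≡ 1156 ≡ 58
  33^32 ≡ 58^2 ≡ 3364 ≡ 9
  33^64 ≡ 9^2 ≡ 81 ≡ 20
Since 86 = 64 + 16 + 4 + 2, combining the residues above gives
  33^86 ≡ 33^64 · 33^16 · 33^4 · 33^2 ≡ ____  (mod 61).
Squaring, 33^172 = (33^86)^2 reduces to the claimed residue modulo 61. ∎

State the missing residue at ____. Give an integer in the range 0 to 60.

33^64 · 33^16 · 33^4 · 33^2 ≡ 20 · 58 · 20 · 52 = 1206400.
1206400 mod 61 = 3, so 33^86 ≡ 3 (mod 61).

3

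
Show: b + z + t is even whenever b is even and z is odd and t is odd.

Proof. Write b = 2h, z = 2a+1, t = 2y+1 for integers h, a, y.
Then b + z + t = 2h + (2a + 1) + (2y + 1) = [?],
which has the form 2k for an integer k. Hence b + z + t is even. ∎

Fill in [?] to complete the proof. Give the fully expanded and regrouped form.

Expanding: 2h + (2a + 1) + (2y + 1) = 2a + 2h + 2y + 2.
Every term is even; pulling out the factor of 2 gives 2(a + h + y + 1).

2(a + h + y + 1)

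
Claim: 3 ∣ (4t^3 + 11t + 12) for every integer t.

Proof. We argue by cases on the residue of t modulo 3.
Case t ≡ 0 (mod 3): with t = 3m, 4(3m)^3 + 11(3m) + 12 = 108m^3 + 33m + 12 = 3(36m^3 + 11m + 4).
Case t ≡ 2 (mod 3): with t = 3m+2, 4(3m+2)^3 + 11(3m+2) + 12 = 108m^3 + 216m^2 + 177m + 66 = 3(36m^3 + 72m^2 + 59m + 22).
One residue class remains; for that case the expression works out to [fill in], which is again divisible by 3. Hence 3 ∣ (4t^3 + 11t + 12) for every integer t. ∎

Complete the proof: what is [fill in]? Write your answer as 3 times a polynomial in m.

3(36m^3 + 36m^2 + 23m + 9)

Only t ≡ 1 (mod 3) is unaccounted for. Put t = 3m+1:
4(3m+1)^3 + 11(3m+1) + 12 expands to 108m^3 + 108m^2 + 69m + 27,
and factoring out 3 leaves 3(36m^3 + 36m^2 + 23m + 9).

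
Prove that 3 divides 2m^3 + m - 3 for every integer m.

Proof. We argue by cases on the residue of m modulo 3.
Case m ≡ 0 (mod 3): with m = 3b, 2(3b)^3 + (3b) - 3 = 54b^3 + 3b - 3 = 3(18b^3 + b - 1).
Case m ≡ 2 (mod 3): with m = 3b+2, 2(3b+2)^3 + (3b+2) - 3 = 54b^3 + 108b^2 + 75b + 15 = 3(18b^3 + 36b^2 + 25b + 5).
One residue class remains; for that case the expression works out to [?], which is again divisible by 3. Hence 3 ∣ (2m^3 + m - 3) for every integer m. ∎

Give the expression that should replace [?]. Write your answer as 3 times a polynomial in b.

3(18b^3 + 18b^2 + 7b)

Only m ≡ 1 (mod 3) is unaccounted for. Put m = 3b+1:
2(3b+1)^3 + (3b+1) - 3 expands to 54b^3 + 54b^2 + 21b,
and factoring out 3 leaves 3(18b^3 + 18b^2 + 7b).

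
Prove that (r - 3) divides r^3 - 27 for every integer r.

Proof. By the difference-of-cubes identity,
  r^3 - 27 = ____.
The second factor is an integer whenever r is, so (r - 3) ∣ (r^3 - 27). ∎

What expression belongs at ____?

a^3 - b^3 = (a - b)(a^2 + ab + b^2). With a = r, b = 3:
r^3 - 27 = (r - 3)(r^2 + 3r + 9).

(r - 3)(r^2 + 3r + 9)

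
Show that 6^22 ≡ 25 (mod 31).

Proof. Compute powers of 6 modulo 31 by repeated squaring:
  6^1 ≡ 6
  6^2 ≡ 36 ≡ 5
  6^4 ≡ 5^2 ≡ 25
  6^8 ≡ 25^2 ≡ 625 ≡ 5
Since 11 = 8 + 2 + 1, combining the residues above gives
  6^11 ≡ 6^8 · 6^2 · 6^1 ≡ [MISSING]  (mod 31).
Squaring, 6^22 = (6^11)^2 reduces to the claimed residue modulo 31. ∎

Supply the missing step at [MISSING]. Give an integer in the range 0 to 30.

Multiply the listed residues: 5 · 5 · 6 = 25 → 150.
Reducing modulo 31: 150 = 4·31 + 26, so 6^11 ≡ 26.

26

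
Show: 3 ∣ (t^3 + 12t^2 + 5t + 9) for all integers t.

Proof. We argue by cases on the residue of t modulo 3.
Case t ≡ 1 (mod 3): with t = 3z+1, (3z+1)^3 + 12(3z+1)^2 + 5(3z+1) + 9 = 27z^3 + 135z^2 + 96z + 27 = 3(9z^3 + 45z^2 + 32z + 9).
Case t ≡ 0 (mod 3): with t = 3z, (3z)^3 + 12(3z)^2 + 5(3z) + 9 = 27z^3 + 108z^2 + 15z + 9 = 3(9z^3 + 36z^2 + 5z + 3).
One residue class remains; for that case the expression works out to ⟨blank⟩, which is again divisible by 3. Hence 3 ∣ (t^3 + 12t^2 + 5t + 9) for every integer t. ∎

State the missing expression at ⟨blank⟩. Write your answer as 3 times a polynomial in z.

3(9z^3 + 54z^2 + 65z + 25)

The residues treated are {1, 0}, so the missing case is t ≡ 2 (mod 3); write t = 3z+2.
Then (3z+2)^3 + 12(3z+2)^2 + 5(3z+2) + 9 = 27z^3 + 162z^2 + 195z + 75 = 3(9z^3 + 54z^2 + 65z + 25).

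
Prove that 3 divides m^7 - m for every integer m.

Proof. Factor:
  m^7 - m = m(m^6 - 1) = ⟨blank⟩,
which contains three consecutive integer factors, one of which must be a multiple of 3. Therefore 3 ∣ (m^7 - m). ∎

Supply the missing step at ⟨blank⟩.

(m - 1)m(m + 1)(m^4 + m^2 + 1)

m^6 - 1 = (m^2 - 1)(m^4 + m^2 + 1), and m^2 - 1 = (m-1)(m+1).
So m(m^6 - 1) = (m - 1)m(m + 1)(m^4 + m^2 + 1).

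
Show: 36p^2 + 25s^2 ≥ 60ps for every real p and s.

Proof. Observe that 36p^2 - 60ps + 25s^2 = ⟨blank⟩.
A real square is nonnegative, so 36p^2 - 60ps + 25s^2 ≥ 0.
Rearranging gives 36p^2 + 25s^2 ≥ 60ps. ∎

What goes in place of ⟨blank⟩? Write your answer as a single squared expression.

(6p - 5s)^2

The leading and trailing coefficients are 6^2 and 5^2, and 60 = 2·6·5, so the trinomial is (6p - 5s)^2.
Hence 36p^2 - 60ps + 25s^2 ≥ 0.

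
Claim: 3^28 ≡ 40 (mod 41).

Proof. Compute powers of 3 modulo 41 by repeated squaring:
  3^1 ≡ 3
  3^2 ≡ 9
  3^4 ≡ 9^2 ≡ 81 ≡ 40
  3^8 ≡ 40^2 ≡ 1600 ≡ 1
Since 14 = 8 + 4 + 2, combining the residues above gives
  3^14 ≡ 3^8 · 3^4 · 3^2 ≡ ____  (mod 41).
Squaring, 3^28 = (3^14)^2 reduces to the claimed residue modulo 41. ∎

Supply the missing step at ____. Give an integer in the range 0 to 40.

32

3^8 · 3^4 · 3^2 ≡ 1 · 40 · 9 = 360.
360 mod 41 = 32, so 3^14 ≡ 32 (mod 41).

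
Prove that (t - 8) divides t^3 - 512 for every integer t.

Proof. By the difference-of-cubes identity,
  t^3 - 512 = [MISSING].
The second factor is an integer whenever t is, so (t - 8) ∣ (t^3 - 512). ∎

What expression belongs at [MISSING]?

(t - 8)(t^2 + 8t + 64)

Polynomial division of t^3 - 512 by t - 8 leaves remainder 0 and quotient t^2 + 8t + 64.
Hence t^3 - 512 = (t - 8)(t^2 + 8t + 64).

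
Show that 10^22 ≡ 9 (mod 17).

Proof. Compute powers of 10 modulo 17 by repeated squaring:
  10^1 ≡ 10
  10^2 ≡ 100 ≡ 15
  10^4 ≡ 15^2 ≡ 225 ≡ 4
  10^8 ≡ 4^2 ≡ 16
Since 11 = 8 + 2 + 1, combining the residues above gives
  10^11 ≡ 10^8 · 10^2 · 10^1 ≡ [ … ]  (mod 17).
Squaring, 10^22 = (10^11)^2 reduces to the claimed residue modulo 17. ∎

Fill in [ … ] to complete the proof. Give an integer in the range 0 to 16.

Multiply the listed residues: 16 · 15 · 10 = 240 → 2400.
Reducing modulo 17: 2400 = 141·17 + 3, so 10^11 ≡ 3.

3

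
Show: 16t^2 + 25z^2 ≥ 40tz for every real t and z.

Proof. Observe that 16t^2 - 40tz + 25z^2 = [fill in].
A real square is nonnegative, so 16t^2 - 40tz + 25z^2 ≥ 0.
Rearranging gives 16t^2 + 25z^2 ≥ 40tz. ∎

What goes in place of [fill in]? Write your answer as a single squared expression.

(4t - 5z)^2

16t^2 - 40tz + 25z^2 is a perfect-square trinomial: the outer terms are (4t)^2 and (5z)^2, and the cross term is -2·4t·5z.
So 16t^2 - 40tz + 25z^2 = (4t - 5z)^2 ≥ 0.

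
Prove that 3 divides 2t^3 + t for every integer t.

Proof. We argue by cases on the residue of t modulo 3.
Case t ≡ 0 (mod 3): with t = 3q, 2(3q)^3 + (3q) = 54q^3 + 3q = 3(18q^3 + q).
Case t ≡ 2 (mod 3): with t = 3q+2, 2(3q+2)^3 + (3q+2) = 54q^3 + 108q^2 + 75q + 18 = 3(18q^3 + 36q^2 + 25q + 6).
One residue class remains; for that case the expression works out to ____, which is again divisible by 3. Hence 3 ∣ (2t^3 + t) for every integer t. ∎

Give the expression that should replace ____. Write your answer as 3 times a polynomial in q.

3(18q^3 + 18q^2 + 7q + 1)

The residues treated are {0, 2}, so the missing case is t ≡ 1 (mod 3); write t = 3q+1.
Then 2(3q+1)^3 + (3q+1) = 54q^3 + 54q^2 + 21q + 3 = 3(18q^3 + 18q^2 + 7q + 1).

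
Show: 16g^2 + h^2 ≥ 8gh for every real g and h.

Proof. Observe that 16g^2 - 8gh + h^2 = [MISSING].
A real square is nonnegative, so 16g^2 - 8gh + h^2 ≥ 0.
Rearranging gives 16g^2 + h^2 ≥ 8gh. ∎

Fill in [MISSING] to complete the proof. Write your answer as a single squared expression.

The leading and trailing coefficients are 4^2 and 1^2, and 8 = 2·4·1, so the trinomial is (4g - h)^2.
Hence 16g^2 - 8gh + h^2 ≥ 0.

(4g - h)^2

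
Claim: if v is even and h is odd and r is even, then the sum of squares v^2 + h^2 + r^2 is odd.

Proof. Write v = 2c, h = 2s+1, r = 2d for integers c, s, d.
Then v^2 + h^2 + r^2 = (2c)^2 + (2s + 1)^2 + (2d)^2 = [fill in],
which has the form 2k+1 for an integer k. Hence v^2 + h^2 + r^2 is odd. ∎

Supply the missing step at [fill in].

2(2c^2 + 2d^2 + 2s^2 + 2s) + 1

Expanding: (2c)^2 + (2s + 1)^2 + (2d)^2 = 4c^2 + 4d^2 + 4s^2 + 4s + 1.
Every term except the constant is even, so this is 2(2c^2 + 2d^2 + 2s^2 + 2s) + 1,
and 2c^2 + 2d^2 + 2s^2 + 2s ∈ ℤ gives the required form.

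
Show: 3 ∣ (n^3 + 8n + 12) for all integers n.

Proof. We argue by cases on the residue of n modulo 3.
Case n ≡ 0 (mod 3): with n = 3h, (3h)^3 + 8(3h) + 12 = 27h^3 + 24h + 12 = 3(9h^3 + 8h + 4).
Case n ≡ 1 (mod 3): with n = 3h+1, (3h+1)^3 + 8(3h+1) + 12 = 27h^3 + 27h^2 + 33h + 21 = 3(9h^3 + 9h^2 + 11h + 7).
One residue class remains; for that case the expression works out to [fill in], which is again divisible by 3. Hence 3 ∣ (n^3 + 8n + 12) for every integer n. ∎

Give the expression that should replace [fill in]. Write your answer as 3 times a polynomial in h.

The residues treated are {0, 1}, so the missing case is n ≡ 2 (mod 3); write n = 3h+2.
Then (3h+2)^3 + 8(3h+2) + 12 = 27h^3 + 54h^2 + 60h + 36 = 3(9h^3 + 18h^2 + 20h + 12).

3(9h^3 + 18h^2 + 20h + 12)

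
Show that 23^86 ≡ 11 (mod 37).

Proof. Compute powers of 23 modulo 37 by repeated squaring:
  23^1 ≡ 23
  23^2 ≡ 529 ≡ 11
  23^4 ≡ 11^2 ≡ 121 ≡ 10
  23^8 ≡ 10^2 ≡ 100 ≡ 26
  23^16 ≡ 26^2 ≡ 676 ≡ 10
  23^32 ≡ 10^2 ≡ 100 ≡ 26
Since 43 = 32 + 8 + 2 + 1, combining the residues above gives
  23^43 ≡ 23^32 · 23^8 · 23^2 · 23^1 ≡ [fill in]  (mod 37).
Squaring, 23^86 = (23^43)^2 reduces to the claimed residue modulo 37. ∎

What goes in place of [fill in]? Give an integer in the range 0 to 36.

14

Multiply the listed residues: 26 · 26 · 11 · 23 = 676 → 7436 → 171028.
Reducing modulo 37: 171028 = 4622·37 + 14, so 23^43 ≡ 14.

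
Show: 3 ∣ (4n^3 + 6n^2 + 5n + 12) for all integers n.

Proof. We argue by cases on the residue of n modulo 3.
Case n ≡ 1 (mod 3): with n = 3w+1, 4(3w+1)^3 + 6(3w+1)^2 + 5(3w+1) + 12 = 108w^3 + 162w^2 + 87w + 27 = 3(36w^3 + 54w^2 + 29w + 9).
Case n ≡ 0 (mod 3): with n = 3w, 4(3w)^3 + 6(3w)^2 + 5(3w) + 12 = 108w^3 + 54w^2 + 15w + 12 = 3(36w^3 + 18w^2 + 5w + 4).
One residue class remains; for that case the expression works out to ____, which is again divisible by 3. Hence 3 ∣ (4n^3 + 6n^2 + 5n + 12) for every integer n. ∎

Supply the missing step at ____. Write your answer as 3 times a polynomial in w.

Only n ≡ 2 (mod 3) is unaccounted for. Put n = 3w+2:
4(3w+2)^3 + 6(3w+2)^2 + 5(3w+2) + 12 expands to 108w^3 + 270w^2 + 231w + 78,
and factoring out 3 leaves 3(36w^3 + 90w^2 + 77w + 26).

3(36w^3 + 90w^2 + 77w + 26)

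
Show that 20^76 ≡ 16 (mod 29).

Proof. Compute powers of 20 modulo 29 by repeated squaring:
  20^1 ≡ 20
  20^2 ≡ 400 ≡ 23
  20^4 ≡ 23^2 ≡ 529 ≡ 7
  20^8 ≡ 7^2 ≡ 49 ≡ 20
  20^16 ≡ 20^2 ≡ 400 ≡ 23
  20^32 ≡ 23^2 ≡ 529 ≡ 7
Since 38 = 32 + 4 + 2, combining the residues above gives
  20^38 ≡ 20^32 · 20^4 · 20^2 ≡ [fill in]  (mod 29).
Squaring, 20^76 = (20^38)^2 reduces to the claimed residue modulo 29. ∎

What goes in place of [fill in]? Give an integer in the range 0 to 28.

25

20^32 · 20^4 · 20^2 ≡ 7 · 7 · 23 = 1127.
1127 mod 29 = 25, so 20^38 ≡ 25 (mod 29).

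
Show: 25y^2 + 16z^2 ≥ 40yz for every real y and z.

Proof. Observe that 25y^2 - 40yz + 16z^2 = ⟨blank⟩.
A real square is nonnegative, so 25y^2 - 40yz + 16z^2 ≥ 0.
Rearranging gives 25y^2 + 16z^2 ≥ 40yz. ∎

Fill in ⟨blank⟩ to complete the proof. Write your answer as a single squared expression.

(5y - 4z)^2

The leading and trailing coefficients are 5^2 and 4^2, and 40 = 2·5·4, so the trinomial is (5y - 4z)^2.
Hence 25y^2 - 40yz + 16z^2 ≥ 0.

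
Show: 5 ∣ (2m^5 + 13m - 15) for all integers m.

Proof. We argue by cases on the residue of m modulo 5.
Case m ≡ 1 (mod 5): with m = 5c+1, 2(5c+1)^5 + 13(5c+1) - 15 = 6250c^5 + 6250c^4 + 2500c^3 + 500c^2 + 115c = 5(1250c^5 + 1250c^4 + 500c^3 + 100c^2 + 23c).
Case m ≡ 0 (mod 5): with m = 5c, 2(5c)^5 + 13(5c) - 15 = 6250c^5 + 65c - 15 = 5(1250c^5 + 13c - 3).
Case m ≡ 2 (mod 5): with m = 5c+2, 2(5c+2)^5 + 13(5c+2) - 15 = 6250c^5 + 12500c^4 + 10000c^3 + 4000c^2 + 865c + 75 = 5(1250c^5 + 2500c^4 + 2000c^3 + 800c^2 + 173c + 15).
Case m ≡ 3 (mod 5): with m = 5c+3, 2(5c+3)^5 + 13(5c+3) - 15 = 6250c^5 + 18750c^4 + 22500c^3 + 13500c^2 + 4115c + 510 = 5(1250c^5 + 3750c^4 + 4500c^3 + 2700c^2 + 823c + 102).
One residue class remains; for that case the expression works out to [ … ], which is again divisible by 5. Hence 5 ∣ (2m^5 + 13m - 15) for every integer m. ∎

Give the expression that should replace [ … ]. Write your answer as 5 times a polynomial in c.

5(1250c^5 + 5000c^4 + 8000c^3 + 6400c^2 + 2573c + 417)

The residues treated are {1, 0, 2, 3}, so the missing case is m ≡ 4 (mod 5); write m = 5c+4.
Then 2(5c+4)^5 + 13(5c+4) - 15 = 6250c^5 + 25000c^4 + 40000c^3 + 32000c^2 + 12865c + 2085 = 5(1250c^5 + 5000c^4 + 8000c^3 + 6400c^2 + 2573c + 417).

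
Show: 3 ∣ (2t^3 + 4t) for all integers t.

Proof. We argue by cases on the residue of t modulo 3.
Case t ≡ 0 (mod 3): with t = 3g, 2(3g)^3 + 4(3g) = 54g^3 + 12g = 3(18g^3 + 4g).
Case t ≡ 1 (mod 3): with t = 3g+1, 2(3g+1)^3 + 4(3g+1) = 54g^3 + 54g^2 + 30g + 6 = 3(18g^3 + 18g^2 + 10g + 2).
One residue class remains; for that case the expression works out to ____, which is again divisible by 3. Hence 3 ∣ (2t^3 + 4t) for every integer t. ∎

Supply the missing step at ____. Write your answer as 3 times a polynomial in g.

The residues treated are {0, 1}, so the missing case is t ≡ 2 (mod 3); write t = 3g+2.
Then 2(3g+2)^3 + 4(3g+2) = 54g^3 + 108g^2 + 84g + 24 = 3(18g^3 + 36g^2 + 28g + 8).

3(18g^3 + 36g^2 + 28g + 8)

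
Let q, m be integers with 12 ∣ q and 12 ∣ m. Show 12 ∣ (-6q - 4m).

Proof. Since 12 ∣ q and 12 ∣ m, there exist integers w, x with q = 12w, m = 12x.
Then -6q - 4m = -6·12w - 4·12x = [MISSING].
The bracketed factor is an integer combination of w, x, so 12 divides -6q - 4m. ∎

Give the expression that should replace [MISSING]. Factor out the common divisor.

Pull the common 12 out of every term: -6·12w - 4·12x = 12(-6w - 4x).
-6w - 4x is an integer, which exhibits the divisibility.

12(-6w - 4x)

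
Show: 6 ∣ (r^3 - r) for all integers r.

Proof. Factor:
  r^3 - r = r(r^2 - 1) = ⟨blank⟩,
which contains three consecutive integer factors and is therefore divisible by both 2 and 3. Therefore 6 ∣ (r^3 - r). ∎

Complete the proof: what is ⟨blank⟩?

r(r^2 - 1) = r(r - 1)(r + 1) = (r - 1)r(r + 1).
These three factors are consecutive integers, so their product is divisible by 6.

(r - 1)r(r + 1)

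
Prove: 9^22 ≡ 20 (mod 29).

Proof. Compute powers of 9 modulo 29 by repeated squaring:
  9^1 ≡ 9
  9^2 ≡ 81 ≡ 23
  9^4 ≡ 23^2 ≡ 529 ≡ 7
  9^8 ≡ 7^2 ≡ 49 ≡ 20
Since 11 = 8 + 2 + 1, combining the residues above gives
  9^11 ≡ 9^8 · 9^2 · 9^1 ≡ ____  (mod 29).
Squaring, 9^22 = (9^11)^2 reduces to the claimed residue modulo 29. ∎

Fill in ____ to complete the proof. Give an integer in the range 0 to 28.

22

Multiply the listed residues: 20 · 23 · 9 = 460 → 4140.
Reducing modulo 29: 4140 = 142·29 + 22, so 9^11 ≡ 22.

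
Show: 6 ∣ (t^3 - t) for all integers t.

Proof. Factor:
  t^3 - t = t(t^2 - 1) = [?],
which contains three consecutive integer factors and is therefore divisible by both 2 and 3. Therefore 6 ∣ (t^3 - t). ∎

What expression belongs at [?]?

t(t^2 - 1) = t(t - 1)(t + 1) = (t - 1)t(t + 1).
These three factors are consecutive integers, so their product is divisible by 6.

(t - 1)t(t + 1)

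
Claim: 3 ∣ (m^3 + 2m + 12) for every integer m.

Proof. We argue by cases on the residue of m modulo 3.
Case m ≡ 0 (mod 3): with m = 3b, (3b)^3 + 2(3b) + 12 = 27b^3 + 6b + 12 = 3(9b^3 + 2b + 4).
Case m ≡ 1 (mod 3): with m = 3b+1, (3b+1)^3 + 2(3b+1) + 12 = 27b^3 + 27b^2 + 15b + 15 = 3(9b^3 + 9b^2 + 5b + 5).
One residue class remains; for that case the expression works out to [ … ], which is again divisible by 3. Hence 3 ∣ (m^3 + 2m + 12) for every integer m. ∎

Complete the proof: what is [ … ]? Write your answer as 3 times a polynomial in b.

The residues treated are {0, 1}, so the missing case is m ≡ 2 (mod 3); write m = 3b+2.
Then (3b+2)^3 + 2(3b+2) + 12 = 27b^3 + 54b^2 + 42b + 24 = 3(9b^3 + 18b^2 + 14b + 8).

3(9b^3 + 18b^2 + 14b + 8)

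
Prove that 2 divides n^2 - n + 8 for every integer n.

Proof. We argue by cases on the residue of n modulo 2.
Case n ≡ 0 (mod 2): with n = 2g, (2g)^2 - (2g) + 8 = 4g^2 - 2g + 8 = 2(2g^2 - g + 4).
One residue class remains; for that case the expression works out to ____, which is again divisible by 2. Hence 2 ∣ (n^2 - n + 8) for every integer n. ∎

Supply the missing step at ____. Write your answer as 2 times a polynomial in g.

2(2g^2 + g + 4)

Only n ≡ 1 (mod 2) is unaccounted for. Put n = 2g+1:
(2g+1)^2 - (2g+1) + 8 expands to 4g^2 + 2g + 8,
and factoring out 2 leaves 2(2g^2 + g + 4).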